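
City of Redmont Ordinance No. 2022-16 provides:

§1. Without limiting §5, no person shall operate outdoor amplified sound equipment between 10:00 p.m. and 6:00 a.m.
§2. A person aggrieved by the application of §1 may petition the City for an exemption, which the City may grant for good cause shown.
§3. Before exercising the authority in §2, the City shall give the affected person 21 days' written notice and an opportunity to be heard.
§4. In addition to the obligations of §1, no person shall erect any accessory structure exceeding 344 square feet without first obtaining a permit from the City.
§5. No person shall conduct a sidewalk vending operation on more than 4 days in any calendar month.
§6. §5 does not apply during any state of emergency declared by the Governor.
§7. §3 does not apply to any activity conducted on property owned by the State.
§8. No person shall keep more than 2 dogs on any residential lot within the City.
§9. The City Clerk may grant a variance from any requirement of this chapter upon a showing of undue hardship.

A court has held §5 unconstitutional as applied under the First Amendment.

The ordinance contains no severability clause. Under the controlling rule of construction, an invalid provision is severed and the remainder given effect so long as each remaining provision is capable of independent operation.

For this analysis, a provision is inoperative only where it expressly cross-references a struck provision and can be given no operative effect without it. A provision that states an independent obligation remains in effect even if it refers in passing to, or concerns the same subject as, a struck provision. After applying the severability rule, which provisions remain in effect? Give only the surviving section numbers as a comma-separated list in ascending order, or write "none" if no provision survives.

§5 is struck. §6 merely fixes the emergency suspension of §5; with §5 gone it has nothing to operate on and falls away. §1 mentions §5 but its own obligation stands independently of §5, so §1 is not affected. With no severability clause, the stated default rule severs what cannot stand and enforces each remaining provision that can operate on its own. That leaves §1, §2, §3, §4, §7, §8, and §9 in effect.

1, 2, 3, 4, 7, 8, 9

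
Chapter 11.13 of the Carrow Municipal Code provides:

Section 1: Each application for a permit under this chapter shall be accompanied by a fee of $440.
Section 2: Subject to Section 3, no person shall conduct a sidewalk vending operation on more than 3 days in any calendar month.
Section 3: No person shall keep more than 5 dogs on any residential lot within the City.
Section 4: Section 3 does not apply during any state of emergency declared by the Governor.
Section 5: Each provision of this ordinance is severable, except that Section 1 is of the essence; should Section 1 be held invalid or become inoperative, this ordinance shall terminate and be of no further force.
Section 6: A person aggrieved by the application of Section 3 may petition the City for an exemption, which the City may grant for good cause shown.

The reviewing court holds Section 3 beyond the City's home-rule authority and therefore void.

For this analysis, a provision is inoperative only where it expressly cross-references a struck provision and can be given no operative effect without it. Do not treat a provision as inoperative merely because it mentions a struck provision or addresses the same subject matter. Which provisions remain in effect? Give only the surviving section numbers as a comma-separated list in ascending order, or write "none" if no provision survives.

Section 3 is struck. The only function of Section 4 is the emergency suspension of Section 3, so it cannot stand once Section 3 is removed. The only function of Section 6 is the exemption procedure for Section 3, so it cannot stand once Section 3 is removed. Although Section 2 refers to Section 3, its operative terms do not depend on Section 3, so it remains in effect. Section 5 makes Section 1 an essential term, but Section 1 is unaffected, so the severability proviso in Section 5 preserves the remaining provisions. Section 1, Section 2, and Section 5 remain in effect.

1, 2, 5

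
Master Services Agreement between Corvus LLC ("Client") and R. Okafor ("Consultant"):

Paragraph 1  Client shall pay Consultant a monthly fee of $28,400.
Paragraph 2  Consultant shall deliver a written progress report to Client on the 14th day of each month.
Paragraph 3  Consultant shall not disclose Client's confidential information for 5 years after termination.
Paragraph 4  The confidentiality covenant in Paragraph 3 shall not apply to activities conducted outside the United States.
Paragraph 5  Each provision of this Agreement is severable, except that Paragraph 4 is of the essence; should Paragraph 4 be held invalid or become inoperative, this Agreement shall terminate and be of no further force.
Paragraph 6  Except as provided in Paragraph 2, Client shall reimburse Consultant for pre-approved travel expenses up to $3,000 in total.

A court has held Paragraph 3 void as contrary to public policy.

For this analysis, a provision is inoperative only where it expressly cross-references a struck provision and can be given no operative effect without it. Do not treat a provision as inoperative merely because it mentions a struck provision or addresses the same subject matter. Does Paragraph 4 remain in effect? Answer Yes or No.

Paragraph 3 is struck. Paragraph 4 operates only by reference to Paragraph 3, so it falls with Paragraph 3. Paragraph 5 makes Paragraph 4 an essential term, and Paragraph 4 has been rendered inoperative by the cascade; under Paragraph 5, the entire Agreement is therefore void. No provision of the Agreement survives. Paragraph 4 is among the inoperative provisions, so the answer is no.

No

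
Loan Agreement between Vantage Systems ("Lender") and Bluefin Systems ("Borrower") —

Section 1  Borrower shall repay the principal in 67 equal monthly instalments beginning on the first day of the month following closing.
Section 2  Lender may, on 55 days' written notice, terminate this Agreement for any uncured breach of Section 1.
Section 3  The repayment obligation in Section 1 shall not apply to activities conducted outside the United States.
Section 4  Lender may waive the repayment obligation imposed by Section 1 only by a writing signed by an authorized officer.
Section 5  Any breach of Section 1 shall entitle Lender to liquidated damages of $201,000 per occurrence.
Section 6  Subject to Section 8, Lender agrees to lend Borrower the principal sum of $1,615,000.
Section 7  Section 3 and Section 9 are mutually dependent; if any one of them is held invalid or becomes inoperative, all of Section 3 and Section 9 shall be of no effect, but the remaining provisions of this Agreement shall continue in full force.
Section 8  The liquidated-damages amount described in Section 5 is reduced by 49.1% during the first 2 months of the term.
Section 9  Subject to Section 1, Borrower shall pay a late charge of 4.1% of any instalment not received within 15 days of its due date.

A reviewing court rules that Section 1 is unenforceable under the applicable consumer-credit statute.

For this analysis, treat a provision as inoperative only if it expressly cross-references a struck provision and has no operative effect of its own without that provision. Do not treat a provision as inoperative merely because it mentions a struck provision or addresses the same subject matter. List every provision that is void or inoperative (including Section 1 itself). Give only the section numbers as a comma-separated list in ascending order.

1, 2, 3, 4, 5, 8, 9

Section 1 is struck. Section 2 operates only by reference to Section 1, so it falls with Section 1. Section 3 operates only by reference to Section 1, so it falls with Section 1. The only function of Section 4 is the waiver condition for Section 1, so it cannot stand once Section 1 is removed. Section 5 operates only by reference to Section 1, so it falls with Section 1. Section 8 has no operative effect of its own apart from Section 5 and is therefore inoperative. Section 6 mentions Section 8 but its own obligation stands independently of Section 8, so Section 6 is not affected. Section 7 declares Section 3 and Section 9 mutually dependent; since one of them has fallen, all of them are of no effect. That brings down Section 9 as well. The remainder continues in force under Section 7. Section 6 and Section 7 remain in effect.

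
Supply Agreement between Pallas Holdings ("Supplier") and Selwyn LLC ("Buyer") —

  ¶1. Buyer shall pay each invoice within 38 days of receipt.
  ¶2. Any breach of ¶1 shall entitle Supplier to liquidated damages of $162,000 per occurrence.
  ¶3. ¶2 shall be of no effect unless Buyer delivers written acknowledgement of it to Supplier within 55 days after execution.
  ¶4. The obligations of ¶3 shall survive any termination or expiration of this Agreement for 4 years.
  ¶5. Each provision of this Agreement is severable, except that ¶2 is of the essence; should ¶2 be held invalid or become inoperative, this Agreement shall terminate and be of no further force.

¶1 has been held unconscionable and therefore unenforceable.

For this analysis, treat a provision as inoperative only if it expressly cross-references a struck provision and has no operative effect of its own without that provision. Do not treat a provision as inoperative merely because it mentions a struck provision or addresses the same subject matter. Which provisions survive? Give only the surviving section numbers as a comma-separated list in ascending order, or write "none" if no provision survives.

¶1 is struck. ¶2 does nothing except set the liquidated-damages amount by reference to ¶1; with ¶1 gone it has no independent effect and is inoperative. ¶3 has no operative effect of its own apart from ¶2 and is therefore inoperative. ¶4 merely fixes the survival period for ¶3; with ¶3 gone it has nothing to operate on and falls away. ¶5 makes ¶2 an essential term, and ¶2 has been rendered inoperative by the cascade; under ¶5, the entire Agreement is therefore void. No provision of the Agreement survives.

none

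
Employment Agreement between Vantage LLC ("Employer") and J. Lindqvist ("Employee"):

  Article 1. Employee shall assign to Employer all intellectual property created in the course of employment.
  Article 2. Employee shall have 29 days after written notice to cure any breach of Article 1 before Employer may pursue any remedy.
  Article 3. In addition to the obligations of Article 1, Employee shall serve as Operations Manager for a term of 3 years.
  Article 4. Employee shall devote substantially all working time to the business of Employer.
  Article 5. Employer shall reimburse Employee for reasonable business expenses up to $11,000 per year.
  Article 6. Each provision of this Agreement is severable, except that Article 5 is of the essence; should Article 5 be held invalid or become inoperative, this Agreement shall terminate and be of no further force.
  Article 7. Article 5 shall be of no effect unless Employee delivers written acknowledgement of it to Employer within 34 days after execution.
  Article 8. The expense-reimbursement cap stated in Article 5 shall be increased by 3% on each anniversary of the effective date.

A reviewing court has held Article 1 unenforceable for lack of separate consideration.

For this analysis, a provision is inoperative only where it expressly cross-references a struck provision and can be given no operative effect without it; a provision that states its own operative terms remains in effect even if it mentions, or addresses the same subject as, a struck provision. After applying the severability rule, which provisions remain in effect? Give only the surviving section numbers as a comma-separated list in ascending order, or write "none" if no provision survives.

Article 1 is struck. Article 2 operates only by reference to Article 1, so it falls with Article 1. Although Article 3 refers to Article 1, its operative terms do not depend on Article 1, so it remains in effect. Article 6 makes Article 5 an essential term, but Article 5 is unaffected, so the severability proviso in Article 6 preserves the remaining provisions. The provisions still in force are Article 3, Article 4, Article 5, Article 6, Article 7, and Article 8.

3, 4, 5, 6, 7, 8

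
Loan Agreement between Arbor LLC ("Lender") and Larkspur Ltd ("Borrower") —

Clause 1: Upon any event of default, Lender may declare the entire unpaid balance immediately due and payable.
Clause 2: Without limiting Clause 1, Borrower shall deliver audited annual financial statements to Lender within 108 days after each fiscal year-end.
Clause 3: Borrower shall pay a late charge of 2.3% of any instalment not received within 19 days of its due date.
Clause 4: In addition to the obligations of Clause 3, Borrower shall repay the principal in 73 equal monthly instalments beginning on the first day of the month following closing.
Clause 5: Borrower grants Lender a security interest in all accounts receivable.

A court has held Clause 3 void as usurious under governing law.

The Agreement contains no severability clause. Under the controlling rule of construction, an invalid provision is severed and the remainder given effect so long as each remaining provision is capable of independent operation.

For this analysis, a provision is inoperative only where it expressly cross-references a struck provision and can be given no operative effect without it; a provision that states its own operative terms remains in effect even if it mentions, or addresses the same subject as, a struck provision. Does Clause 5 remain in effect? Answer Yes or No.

Yes

Clause 3 is struck. Although Clause 4 refers to Clause 3, its operative terms do not depend on Clause 3, so it remains in effect. No other provision's operative terms depend on Clause 3. With no severability clause, the stated default rule severs what cannot stand and enforces each remaining provision that can operate on its own. The provisions still in force are Clause 1, Clause 2, Clause 4, and Clause 5. Clause 5 is among the surviving provisions, so the answer is yes.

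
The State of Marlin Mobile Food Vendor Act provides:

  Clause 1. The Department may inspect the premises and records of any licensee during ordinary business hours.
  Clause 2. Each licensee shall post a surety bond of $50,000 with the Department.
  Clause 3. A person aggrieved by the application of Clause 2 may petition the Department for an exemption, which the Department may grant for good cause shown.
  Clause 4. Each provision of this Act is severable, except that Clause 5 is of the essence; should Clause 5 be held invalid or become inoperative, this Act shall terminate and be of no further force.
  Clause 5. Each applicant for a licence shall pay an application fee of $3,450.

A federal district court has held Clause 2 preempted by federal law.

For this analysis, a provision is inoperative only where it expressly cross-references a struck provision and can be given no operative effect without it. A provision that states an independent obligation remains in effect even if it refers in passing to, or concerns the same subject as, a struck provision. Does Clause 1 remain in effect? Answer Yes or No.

Clause 2 is struck. Clause 3 operates only by reference to Clause 2, so it falls with Clause 2. Clause 4 makes Clause 5 an essential term, but Clause 5 is unaffected, so the severability proviso in Clause 4 preserves the remaining provisions. Clause 1, Clause 4, and Clause 5 remain in effect. Clause 1 is among the surviving provisions, so the answer is yes.

Yes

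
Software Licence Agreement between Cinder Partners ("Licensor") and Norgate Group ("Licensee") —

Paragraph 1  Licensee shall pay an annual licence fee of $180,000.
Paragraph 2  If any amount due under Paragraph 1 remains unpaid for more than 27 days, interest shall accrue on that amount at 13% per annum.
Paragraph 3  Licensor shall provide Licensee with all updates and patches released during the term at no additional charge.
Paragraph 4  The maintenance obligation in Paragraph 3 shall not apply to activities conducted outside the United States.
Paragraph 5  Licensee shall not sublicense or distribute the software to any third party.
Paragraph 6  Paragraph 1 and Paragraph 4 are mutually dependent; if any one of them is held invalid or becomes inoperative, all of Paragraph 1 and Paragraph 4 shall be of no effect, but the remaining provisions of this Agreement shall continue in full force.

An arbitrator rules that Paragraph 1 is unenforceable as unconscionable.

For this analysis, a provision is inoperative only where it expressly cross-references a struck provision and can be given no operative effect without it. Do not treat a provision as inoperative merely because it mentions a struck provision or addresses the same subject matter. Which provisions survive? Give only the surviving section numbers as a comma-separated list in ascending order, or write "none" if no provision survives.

Paragraph 1 is struck. The whole of Paragraph 2 is the default interest on the licence fee, defined by reference to Paragraph 1, so Paragraph 2 cannot stand once Paragraph 1 is removed. Paragraph 6 declares Paragraph 1 and Paragraph 4 mutually dependent; since one of them has fallen, all of them are of no effect. That brings down Paragraph 4 as well. The remainder continues in force under Paragraph 6. Paragraph 3, Paragraph 5, and Paragraph 6 remain in effect.

3, 5, 6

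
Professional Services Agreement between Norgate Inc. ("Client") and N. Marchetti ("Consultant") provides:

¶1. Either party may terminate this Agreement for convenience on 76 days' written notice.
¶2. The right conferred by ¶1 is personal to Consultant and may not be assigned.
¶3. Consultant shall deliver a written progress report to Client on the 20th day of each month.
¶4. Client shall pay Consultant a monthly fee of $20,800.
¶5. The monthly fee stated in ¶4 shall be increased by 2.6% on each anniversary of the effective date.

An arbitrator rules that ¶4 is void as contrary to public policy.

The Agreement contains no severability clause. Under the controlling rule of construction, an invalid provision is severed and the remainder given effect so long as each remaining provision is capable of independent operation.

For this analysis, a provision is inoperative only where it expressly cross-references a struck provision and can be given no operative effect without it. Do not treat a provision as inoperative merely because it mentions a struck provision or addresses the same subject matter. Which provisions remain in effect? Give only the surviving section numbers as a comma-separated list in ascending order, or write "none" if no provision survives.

¶4 is struck. ¶5 has no operative effect of its own apart from ¶4 and is therefore inoperative. With no severability clause, the stated default rule severs what cannot stand and enforces each remaining provision that can operate on its own. ¶1, ¶2, and ¶3 remain in effect.

1, 2, 3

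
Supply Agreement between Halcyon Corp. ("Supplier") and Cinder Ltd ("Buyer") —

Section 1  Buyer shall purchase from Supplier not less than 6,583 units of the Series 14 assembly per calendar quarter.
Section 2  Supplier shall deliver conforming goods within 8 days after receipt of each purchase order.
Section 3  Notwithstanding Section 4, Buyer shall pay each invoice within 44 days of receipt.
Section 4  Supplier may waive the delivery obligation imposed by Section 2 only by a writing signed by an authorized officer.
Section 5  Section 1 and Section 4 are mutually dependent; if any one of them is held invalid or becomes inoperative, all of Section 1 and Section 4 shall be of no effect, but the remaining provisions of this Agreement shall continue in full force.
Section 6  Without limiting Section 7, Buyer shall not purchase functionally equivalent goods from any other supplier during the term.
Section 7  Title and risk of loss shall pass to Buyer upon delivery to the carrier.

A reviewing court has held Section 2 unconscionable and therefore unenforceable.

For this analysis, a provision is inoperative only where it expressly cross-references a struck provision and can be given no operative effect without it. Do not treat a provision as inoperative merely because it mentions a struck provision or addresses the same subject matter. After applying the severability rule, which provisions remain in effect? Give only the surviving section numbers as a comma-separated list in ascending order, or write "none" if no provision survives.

Section 2 is struck. Section 4 operates only by reference to Section 2, so it falls with Section 2. Although Section 3 refers to Section 4, its operative terms do not depend on Section 4, so it remains in effect. Section 5 declares Section 1 and Section 4 mutually dependent; since one of them has fallen, all of them are of no effect. That brings down Section 1 as well. The remainder continues in force under Section 5. The provisions still in force are Section 3, Section 5, Section 6, and Section 7.

3, 5, 6, 7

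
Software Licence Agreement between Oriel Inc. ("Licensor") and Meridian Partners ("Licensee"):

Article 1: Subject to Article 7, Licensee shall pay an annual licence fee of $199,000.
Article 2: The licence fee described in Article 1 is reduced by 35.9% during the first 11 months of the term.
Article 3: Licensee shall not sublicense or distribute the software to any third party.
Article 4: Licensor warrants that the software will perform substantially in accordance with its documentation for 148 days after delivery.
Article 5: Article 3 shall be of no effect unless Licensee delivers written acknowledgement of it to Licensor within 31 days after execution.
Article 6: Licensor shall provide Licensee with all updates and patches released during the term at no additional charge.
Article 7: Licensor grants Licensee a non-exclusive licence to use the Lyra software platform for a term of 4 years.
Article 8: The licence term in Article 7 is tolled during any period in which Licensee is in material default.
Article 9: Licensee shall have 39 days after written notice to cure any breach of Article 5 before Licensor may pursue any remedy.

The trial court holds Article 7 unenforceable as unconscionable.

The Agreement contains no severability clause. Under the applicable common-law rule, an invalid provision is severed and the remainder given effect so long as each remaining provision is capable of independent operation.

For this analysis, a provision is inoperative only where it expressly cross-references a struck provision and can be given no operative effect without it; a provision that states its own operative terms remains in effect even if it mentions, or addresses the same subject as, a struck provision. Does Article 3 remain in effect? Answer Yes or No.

Article 7 is struck. The whole of Article 8 is the tolling of the licence term, defined by reference to Article 7, so Article 8 cannot stand once Article 7 is removed. Although Article 1 refers to Article 7, its operative terms do not depend on Article 7, so it remains in effect. With no severability clause, the stated default rule severs what cannot stand and enforces each remaining provision that can operate on its own. Article 1, Article 2, Article 3, Article 4, Article 5, Article 6, and Article 9 remain in effect. Article 3 is among the surviving provisions, so the answer is yes.

Yes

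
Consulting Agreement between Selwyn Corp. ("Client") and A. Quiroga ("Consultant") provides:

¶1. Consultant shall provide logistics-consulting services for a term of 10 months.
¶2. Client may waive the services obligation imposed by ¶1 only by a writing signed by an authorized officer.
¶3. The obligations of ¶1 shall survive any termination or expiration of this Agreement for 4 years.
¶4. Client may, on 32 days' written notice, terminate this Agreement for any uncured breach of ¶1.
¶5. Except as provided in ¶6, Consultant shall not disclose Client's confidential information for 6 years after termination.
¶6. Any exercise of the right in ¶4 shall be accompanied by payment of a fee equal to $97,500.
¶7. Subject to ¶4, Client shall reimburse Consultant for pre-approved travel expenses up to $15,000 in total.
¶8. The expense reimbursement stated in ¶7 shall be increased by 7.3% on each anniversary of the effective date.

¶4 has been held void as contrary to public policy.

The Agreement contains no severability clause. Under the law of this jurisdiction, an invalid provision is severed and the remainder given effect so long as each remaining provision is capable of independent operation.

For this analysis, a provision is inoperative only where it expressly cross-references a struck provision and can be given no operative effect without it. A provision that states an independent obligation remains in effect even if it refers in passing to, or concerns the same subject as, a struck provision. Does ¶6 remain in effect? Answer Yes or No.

¶4 is struck. ¶6 has no operative effect of its own apart from ¶4 and is therefore inoperative. ¶7 mentions ¶4 but its own obligation stands independently of ¶4, so ¶7 is not affected. Although ¶5 refers to ¶6, its operative terms do not depend on ¶6, so it remains in effect. Under the stated default rule, only provisions that cannot operate independently fall away; the rest are enforced. That leaves ¶1, ¶2, ¶3, ¶5, ¶7, and ¶8 in effect. ¶6 is among the inoperative provisions, so the answer is no.

No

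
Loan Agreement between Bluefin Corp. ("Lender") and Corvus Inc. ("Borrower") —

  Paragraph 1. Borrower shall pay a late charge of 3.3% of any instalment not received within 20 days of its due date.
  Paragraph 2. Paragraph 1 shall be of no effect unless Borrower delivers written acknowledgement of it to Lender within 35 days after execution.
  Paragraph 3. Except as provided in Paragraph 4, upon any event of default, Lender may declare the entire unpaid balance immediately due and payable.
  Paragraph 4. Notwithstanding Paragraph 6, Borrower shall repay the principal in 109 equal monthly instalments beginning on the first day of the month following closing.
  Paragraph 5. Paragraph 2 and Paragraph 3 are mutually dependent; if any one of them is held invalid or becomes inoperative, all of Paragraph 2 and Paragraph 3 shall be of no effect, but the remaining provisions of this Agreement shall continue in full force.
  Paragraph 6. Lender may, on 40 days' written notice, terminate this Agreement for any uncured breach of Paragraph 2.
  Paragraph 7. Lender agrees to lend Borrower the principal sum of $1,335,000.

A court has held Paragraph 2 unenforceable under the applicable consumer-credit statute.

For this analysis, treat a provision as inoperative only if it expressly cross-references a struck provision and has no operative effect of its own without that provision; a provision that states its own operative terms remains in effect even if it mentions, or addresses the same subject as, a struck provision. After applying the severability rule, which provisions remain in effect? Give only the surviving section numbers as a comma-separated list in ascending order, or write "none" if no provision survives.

1, 4, 5, 7

Paragraph 2 is struck. The only function of Paragraph 6 is the termination right for breach of Paragraph 2, so it cannot stand once Paragraph 2 is removed. Paragraph 4 mentions Paragraph 6 but its own obligation stands independently of Paragraph 6, so Paragraph 4 is not affected. Paragraph 5 declares Paragraph 2 and Paragraph 3 mutually dependent; since one of them has fallen, all of them are of no effect. That brings down Paragraph 3 as well. The remainder continues in force under Paragraph 5. That leaves Paragraph 1, Paragraph 4, Paragraph 5, and Paragraph 7 in effect.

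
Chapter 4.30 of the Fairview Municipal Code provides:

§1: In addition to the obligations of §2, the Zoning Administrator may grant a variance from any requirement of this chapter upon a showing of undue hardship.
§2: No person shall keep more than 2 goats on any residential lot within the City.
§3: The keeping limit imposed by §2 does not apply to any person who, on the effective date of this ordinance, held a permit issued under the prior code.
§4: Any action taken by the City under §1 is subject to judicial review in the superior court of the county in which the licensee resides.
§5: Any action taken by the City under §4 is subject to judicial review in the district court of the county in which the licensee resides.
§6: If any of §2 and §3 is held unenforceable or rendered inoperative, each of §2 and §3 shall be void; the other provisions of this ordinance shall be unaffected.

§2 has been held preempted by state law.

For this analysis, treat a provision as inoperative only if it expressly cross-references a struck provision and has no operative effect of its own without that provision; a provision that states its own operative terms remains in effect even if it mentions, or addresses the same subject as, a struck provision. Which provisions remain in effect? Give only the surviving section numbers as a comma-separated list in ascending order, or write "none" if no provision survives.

1, 4, 5, 6

§2 is struck. §3 has no operative effect of its own apart from §2 and is therefore inoperative. §1 mentions §2 but its own obligation stands independently of §2, so §1 is not affected. §6 declares §2 and §3 mutually dependent; since one of them has fallen, all of them are of no effect. The remainder continues in force under §6. That leaves §1, §4, §5, and §6 in effect.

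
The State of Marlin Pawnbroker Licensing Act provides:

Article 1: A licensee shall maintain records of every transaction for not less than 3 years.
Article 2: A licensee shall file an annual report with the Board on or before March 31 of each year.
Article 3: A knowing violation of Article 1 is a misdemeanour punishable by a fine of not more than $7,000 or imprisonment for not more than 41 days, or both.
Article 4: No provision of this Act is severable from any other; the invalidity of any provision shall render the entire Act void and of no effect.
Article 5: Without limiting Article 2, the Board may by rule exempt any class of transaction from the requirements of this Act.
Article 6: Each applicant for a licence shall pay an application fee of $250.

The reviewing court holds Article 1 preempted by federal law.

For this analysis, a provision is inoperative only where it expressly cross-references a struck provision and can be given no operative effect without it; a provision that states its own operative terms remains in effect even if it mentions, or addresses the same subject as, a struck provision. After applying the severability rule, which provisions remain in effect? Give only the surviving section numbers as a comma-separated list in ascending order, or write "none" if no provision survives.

none

Article 1 is struck. Article 3 operates only by reference to Article 1, so it falls with Article 1. Article 4 provides that the Act is not severable, so the invalidity of any one provision voids the entire Act. No provision of the Act survives.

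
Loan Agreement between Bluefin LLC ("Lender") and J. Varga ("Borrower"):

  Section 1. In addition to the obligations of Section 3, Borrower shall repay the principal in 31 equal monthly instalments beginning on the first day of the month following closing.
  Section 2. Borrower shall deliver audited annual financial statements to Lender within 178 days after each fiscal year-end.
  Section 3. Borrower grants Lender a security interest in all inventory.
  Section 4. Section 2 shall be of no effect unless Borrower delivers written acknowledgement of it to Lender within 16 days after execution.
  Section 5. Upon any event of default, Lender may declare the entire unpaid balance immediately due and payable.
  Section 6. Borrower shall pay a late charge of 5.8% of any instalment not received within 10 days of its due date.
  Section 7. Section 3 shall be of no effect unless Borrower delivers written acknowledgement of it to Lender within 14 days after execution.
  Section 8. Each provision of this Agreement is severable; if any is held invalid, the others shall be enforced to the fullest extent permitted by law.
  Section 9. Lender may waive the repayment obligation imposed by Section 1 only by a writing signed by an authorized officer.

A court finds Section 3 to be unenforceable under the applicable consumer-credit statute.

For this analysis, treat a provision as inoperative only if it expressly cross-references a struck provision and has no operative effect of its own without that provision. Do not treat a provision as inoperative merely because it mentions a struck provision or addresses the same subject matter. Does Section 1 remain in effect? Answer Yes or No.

Section 3 is struck. The only function of Section 7 is the acknowledgement condition for Section 3, so it cannot stand once Section 3 is removed. Section 1 mentions Section 3 but its own obligation stands independently of Section 3, so Section 1 is not affected. Section 8 is a severability clause and preserves every provision that can still be given independent effect. The provisions still in force are Section 1, Section 2, Section 4, Section 5, Section 6, Section 8, and Section 9. Section 1 is among the surviving provisions, so the answer is yes.

Yes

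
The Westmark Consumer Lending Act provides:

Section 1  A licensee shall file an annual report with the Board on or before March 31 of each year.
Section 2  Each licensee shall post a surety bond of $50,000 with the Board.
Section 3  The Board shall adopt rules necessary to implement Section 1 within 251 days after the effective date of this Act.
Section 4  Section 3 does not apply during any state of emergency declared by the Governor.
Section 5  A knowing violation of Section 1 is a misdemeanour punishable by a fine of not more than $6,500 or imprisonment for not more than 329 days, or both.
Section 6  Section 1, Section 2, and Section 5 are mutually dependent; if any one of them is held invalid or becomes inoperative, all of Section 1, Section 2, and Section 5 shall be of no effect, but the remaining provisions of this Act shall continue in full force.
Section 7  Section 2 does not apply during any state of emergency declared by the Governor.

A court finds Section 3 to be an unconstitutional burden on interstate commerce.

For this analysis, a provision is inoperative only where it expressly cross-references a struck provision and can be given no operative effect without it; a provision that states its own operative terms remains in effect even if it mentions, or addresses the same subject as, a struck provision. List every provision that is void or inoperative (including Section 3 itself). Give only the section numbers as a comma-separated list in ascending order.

Section 3 is struck. The only function of Section 4 is the emergency suspension of Section 3, so it cannot stand once Section 3 is removed. Section 6 ties Section 1, Section 2, and Section 5 together, but none of those is affected here; the remaining provisions continue in force under Section 6. The provisions still in force are Section 1, Section 2, Section 5, Section 6, and Section 7.

3, 4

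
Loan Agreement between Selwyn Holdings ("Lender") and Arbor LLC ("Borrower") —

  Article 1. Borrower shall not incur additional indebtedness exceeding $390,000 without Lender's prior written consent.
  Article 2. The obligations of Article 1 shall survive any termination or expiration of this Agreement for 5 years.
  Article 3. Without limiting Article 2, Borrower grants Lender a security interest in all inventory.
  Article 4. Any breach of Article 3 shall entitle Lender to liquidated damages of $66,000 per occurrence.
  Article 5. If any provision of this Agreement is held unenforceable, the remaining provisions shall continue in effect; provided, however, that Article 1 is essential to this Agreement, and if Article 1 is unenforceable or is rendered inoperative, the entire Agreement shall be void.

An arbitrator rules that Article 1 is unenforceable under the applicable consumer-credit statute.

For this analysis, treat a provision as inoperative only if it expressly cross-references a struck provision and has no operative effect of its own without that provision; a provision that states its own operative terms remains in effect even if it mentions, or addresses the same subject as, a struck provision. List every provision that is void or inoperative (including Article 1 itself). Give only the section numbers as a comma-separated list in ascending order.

1, 2, 3, 4, 5

Article 1 is struck. Article 2 has no operative effect of its own apart from Article 1 and is therefore inoperative. Article 5 makes Article 1 an essential term, and Article 1 is the provision held invalid; under Article 5, the entire Agreement is therefore void. No provision of the Agreement survives.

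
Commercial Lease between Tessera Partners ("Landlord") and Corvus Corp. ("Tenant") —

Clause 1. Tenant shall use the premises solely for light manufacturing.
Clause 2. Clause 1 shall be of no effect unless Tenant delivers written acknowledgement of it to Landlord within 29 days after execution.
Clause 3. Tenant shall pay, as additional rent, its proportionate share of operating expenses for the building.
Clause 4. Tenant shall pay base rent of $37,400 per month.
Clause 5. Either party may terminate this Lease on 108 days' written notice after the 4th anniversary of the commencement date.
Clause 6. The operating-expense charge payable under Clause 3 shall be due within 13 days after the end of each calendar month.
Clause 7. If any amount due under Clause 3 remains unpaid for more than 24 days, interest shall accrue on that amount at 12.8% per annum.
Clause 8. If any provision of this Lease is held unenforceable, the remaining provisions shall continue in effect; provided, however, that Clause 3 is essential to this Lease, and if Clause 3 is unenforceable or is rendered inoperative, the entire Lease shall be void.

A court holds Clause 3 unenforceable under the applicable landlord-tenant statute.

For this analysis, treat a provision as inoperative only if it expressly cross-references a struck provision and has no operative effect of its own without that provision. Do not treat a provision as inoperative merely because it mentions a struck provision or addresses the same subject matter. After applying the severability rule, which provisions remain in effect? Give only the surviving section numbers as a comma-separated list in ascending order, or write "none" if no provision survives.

none

Clause 3 is struck. Clause 6 has no operative effect of its own apart from Clause 3 and is therefore inoperative. Clause 7 operates only by reference to Clause 3, so it falls with Clause 3. Clause 8 makes Clause 3 an essential term, and Clause 3 is the provision held invalid; under Clause 8, the entire Lease is therefore void. No provision of the Lease survives.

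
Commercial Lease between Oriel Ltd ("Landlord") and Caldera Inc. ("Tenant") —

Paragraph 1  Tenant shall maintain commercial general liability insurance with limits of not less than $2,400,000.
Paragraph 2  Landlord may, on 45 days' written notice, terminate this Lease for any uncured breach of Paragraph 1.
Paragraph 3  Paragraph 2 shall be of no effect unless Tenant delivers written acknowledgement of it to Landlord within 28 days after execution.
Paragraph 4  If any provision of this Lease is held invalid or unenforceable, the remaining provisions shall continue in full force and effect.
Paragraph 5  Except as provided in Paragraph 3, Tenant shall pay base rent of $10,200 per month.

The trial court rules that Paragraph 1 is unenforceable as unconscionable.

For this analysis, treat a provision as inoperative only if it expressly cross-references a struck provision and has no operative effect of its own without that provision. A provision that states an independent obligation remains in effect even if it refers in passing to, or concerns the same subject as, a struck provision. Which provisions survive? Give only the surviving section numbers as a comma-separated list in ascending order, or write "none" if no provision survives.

4, 5

Paragraph 1 is struck. Paragraph 2 operates only by reference to Paragraph 1, so it falls with Paragraph 1. Paragraph 3 has no operative effect of its own apart from Paragraph 2 and is therefore inoperative. Paragraph 5 mentions Paragraph 3 but its own obligation stands independently of Paragraph 3, so Paragraph 5 is not affected. Paragraph 4 is a severability clause and preserves every provision that can still be given independent effect. That leaves Paragraph 4 and Paragraph 5 in effect.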